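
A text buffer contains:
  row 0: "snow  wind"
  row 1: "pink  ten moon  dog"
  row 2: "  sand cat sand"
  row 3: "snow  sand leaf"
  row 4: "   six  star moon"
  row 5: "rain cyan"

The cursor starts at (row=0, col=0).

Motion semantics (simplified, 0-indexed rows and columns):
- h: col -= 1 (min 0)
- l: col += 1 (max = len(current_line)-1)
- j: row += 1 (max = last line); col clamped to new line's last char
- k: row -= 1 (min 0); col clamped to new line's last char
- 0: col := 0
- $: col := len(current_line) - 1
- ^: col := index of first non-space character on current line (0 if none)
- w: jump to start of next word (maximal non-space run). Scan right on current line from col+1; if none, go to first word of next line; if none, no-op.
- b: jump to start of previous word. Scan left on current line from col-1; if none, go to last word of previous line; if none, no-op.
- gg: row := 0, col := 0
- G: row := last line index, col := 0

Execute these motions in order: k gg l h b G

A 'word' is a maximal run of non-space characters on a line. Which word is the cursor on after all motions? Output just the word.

Answer: rain

Derivation:
After 1 (k): row=0 col=0 char='s'
After 2 (gg): row=0 col=0 char='s'
After 3 (l): row=0 col=1 char='n'
After 4 (h): row=0 col=0 char='s'
After 5 (b): row=0 col=0 char='s'
After 6 (G): row=5 col=0 char='r'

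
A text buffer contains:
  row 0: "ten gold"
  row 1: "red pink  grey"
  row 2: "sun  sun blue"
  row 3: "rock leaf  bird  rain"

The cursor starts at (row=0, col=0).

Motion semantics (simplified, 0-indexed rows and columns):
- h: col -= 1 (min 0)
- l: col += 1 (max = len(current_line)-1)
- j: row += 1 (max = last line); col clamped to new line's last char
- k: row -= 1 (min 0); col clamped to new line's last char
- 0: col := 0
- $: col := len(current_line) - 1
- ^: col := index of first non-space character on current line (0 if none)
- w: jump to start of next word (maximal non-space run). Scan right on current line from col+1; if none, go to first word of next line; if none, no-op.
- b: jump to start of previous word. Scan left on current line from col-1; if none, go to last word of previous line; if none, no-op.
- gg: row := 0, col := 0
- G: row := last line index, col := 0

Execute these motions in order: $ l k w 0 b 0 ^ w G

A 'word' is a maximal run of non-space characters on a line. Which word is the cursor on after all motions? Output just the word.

Answer: rock

Derivation:
After 1 ($): row=0 col=7 char='d'
After 2 (l): row=0 col=7 char='d'
After 3 (k): row=0 col=7 char='d'
After 4 (w): row=1 col=0 char='r'
After 5 (0): row=1 col=0 char='r'
After 6 (b): row=0 col=4 char='g'
After 7 (0): row=0 col=0 char='t'
After 8 (^): row=0 col=0 char='t'
After 9 (w): row=0 col=4 char='g'
After 10 (G): row=3 col=0 char='r'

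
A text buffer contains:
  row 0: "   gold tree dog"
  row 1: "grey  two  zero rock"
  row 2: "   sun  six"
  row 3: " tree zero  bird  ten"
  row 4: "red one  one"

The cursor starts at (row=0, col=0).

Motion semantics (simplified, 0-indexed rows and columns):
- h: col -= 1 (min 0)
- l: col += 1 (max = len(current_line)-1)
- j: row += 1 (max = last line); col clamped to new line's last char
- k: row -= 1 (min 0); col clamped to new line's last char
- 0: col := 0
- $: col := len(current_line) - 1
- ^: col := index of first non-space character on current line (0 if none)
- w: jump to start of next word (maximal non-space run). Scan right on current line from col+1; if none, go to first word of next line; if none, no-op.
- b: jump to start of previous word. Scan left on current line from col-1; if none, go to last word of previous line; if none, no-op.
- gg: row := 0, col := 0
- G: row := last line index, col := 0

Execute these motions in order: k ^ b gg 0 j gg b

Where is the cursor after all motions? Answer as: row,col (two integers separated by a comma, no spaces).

After 1 (k): row=0 col=0 char='_'
After 2 (^): row=0 col=3 char='g'
After 3 (b): row=0 col=3 char='g'
After 4 (gg): row=0 col=0 char='_'
After 5 (0): row=0 col=0 char='_'
After 6 (j): row=1 col=0 char='g'
After 7 (gg): row=0 col=0 char='_'
After 8 (b): row=0 col=0 char='_'

Answer: 0,0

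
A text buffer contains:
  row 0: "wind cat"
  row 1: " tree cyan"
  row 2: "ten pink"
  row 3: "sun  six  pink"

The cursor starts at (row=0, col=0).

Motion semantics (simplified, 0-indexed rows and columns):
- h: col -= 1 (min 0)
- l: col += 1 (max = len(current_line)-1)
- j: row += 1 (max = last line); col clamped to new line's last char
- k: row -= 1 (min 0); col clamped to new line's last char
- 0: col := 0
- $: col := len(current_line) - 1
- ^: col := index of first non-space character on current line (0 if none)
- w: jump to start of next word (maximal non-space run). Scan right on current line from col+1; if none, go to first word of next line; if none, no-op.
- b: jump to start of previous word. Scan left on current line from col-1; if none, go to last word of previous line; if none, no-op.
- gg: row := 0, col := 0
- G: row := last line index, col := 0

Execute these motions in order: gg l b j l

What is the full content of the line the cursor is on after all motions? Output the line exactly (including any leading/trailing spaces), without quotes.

Answer:  tree cyan

Derivation:
After 1 (gg): row=0 col=0 char='w'
After 2 (l): row=0 col=1 char='i'
After 3 (b): row=0 col=0 char='w'
After 4 (j): row=1 col=0 char='_'
After 5 (l): row=1 col=1 char='t'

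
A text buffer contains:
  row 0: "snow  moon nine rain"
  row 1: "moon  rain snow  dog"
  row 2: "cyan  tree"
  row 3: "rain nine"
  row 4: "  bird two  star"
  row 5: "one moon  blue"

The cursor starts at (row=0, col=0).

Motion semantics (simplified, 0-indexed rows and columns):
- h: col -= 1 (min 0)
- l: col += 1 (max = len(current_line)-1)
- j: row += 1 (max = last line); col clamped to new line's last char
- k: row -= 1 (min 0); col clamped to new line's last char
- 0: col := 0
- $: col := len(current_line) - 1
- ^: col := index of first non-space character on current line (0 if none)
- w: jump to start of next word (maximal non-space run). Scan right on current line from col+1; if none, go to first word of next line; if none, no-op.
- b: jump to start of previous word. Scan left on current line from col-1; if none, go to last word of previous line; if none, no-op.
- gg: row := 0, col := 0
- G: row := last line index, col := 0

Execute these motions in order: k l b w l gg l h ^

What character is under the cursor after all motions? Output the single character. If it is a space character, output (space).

After 1 (k): row=0 col=0 char='s'
After 2 (l): row=0 col=1 char='n'
After 3 (b): row=0 col=0 char='s'
After 4 (w): row=0 col=6 char='m'
After 5 (l): row=0 col=7 char='o'
After 6 (gg): row=0 col=0 char='s'
After 7 (l): row=0 col=1 char='n'
After 8 (h): row=0 col=0 char='s'
After 9 (^): row=0 col=0 char='s'

Answer: s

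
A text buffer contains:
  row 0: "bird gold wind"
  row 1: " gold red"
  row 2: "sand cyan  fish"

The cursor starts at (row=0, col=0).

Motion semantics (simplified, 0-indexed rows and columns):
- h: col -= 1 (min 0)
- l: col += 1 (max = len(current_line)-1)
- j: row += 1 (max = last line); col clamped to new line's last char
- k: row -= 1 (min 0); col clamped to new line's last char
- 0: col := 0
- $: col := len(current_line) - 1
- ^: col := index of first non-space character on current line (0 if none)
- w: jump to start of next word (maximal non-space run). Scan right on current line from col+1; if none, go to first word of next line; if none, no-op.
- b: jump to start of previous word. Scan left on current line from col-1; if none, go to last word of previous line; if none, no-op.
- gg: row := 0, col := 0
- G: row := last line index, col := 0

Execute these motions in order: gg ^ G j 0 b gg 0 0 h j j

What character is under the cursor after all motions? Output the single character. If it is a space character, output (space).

After 1 (gg): row=0 col=0 char='b'
After 2 (^): row=0 col=0 char='b'
After 3 (G): row=2 col=0 char='s'
After 4 (j): row=2 col=0 char='s'
After 5 (0): row=2 col=0 char='s'
After 6 (b): row=1 col=6 char='r'
After 7 (gg): row=0 col=0 char='b'
After 8 (0): row=0 col=0 char='b'
After 9 (0): row=0 col=0 char='b'
After 10 (h): row=0 col=0 char='b'
After 11 (j): row=1 col=0 char='_'
After 12 (j): row=2 col=0 char='s'

Answer: s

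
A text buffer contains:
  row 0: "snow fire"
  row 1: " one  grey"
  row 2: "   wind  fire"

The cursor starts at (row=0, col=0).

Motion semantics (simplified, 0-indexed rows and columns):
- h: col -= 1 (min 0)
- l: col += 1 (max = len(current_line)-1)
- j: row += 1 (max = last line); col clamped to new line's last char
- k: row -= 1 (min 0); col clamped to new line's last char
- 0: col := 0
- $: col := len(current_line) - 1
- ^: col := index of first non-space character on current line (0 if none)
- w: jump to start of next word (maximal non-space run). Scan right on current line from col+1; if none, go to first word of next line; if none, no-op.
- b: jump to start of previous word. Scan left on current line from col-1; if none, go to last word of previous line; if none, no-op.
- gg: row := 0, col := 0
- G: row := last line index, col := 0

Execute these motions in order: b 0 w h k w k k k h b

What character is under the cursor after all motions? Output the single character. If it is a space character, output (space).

Answer: s

Derivation:
After 1 (b): row=0 col=0 char='s'
After 2 (0): row=0 col=0 char='s'
After 3 (w): row=0 col=5 char='f'
After 4 (h): row=0 col=4 char='_'
After 5 (k): row=0 col=4 char='_'
After 6 (w): row=0 col=5 char='f'
After 7 (k): row=0 col=5 char='f'
After 8 (k): row=0 col=5 char='f'
After 9 (k): row=0 col=5 char='f'
After 10 (h): row=0 col=4 char='_'
After 11 (b): row=0 col=0 char='s'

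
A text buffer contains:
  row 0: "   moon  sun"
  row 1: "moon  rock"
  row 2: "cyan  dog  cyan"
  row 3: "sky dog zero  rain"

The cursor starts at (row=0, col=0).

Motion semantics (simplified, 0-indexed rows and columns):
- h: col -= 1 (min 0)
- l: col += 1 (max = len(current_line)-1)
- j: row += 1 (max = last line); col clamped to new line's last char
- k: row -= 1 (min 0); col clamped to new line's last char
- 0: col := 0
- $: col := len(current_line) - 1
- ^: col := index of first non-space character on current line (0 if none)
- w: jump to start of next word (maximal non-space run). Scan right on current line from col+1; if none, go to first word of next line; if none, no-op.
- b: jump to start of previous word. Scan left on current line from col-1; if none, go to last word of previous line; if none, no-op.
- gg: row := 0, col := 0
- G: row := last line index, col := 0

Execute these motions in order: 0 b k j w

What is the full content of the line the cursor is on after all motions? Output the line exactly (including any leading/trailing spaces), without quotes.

After 1 (0): row=0 col=0 char='_'
After 2 (b): row=0 col=0 char='_'
After 3 (k): row=0 col=0 char='_'
After 4 (j): row=1 col=0 char='m'
After 5 (w): row=1 col=6 char='r'

Answer: moon  rock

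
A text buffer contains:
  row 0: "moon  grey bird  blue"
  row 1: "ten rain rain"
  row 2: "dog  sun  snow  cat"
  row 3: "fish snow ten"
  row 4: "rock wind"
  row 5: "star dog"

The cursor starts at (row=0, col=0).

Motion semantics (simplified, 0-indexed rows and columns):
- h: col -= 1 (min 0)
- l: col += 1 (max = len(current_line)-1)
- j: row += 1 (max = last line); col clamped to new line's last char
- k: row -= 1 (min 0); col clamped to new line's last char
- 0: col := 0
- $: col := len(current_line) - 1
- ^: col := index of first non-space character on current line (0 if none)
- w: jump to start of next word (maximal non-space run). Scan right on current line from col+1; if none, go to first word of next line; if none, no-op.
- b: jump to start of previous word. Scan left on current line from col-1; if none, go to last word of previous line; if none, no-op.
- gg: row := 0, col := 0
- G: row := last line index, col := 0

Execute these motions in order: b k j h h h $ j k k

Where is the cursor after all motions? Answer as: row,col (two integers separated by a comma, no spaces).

Answer: 0,12

Derivation:
After 1 (b): row=0 col=0 char='m'
After 2 (k): row=0 col=0 char='m'
After 3 (j): row=1 col=0 char='t'
After 4 (h): row=1 col=0 char='t'
After 5 (h): row=1 col=0 char='t'
After 6 (h): row=1 col=0 char='t'
After 7 ($): row=1 col=12 char='n'
After 8 (j): row=2 col=12 char='o'
After 9 (k): row=1 col=12 char='n'
After 10 (k): row=0 col=12 char='i'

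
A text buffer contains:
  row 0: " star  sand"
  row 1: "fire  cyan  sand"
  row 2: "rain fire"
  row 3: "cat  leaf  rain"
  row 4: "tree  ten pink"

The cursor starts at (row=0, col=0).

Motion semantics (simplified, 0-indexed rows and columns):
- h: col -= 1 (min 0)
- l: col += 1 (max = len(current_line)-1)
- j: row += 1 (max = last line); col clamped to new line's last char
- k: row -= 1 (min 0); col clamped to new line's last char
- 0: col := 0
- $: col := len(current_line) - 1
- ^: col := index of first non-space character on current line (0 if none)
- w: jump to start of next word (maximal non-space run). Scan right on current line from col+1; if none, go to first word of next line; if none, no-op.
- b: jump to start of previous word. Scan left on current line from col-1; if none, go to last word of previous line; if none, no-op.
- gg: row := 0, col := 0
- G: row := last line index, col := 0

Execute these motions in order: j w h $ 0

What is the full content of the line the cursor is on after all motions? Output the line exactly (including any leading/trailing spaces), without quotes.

After 1 (j): row=1 col=0 char='f'
After 2 (w): row=1 col=6 char='c'
After 3 (h): row=1 col=5 char='_'
After 4 ($): row=1 col=15 char='d'
After 5 (0): row=1 col=0 char='f'

Answer: fire  cyan  sand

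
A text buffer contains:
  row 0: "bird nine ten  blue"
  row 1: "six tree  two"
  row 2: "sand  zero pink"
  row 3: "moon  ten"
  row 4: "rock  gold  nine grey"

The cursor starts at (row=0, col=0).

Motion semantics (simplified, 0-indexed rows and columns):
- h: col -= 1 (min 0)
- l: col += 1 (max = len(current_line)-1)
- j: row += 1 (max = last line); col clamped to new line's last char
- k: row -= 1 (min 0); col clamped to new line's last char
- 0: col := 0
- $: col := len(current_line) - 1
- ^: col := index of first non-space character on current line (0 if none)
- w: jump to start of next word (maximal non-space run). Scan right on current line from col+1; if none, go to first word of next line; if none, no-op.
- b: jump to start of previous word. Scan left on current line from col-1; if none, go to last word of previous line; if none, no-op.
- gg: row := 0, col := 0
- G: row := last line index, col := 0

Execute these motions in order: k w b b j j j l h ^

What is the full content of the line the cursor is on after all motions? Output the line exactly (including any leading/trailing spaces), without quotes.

Answer: moon  ten

Derivation:
After 1 (k): row=0 col=0 char='b'
After 2 (w): row=0 col=5 char='n'
After 3 (b): row=0 col=0 char='b'
After 4 (b): row=0 col=0 char='b'
After 5 (j): row=1 col=0 char='s'
After 6 (j): row=2 col=0 char='s'
After 7 (j): row=3 col=0 char='m'
After 8 (l): row=3 col=1 char='o'
After 9 (h): row=3 col=0 char='m'
After 10 (^): row=3 col=0 char='m'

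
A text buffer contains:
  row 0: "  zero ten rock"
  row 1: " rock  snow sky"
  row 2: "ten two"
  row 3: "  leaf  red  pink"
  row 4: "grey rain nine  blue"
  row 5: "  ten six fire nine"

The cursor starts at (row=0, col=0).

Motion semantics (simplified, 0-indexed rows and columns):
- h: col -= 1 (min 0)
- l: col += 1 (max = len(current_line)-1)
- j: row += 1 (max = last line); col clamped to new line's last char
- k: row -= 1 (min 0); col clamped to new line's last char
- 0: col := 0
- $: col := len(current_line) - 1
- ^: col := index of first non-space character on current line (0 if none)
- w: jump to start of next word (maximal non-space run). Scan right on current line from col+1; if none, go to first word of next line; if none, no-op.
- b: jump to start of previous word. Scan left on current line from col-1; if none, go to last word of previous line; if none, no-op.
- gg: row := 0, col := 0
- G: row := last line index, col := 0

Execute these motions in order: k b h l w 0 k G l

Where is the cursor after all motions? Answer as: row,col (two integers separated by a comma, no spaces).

Answer: 5,1

Derivation:
After 1 (k): row=0 col=0 char='_'
After 2 (b): row=0 col=0 char='_'
After 3 (h): row=0 col=0 char='_'
After 4 (l): row=0 col=1 char='_'
After 5 (w): row=0 col=2 char='z'
After 6 (0): row=0 col=0 char='_'
After 7 (k): row=0 col=0 char='_'
After 8 (G): row=5 col=0 char='_'
After 9 (l): row=5 col=1 char='_'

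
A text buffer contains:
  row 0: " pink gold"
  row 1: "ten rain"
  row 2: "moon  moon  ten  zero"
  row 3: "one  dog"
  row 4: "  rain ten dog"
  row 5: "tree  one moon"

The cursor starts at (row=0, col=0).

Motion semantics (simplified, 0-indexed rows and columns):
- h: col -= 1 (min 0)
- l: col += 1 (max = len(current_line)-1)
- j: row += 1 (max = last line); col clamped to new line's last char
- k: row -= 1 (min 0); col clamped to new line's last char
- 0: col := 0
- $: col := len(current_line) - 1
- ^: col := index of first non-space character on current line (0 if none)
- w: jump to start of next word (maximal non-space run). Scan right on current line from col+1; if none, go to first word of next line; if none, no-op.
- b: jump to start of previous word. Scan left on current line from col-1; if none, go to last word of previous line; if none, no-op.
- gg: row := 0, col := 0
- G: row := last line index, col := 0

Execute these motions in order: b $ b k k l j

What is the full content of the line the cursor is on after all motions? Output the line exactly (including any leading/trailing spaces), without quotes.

Answer: ten rain

Derivation:
After 1 (b): row=0 col=0 char='_'
After 2 ($): row=0 col=9 char='d'
After 3 (b): row=0 col=6 char='g'
After 4 (k): row=0 col=6 char='g'
After 5 (k): row=0 col=6 char='g'
After 6 (l): row=0 col=7 char='o'
After 7 (j): row=1 col=7 char='n'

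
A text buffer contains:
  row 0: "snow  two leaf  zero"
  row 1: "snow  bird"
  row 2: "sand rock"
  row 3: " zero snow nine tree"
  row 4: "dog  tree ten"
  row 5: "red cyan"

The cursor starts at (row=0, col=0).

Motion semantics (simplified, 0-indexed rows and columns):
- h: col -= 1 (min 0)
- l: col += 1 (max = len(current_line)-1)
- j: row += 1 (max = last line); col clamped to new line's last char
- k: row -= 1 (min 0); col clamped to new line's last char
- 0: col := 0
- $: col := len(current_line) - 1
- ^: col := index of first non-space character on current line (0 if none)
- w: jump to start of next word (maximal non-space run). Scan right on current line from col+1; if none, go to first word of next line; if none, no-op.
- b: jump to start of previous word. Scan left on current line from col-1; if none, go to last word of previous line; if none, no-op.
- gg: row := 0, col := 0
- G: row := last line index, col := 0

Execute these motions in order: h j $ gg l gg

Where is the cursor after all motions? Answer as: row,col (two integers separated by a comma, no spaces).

Answer: 0,0

Derivation:
After 1 (h): row=0 col=0 char='s'
After 2 (j): row=1 col=0 char='s'
After 3 ($): row=1 col=9 char='d'
After 4 (gg): row=0 col=0 char='s'
After 5 (l): row=0 col=1 char='n'
After 6 (gg): row=0 col=0 char='s'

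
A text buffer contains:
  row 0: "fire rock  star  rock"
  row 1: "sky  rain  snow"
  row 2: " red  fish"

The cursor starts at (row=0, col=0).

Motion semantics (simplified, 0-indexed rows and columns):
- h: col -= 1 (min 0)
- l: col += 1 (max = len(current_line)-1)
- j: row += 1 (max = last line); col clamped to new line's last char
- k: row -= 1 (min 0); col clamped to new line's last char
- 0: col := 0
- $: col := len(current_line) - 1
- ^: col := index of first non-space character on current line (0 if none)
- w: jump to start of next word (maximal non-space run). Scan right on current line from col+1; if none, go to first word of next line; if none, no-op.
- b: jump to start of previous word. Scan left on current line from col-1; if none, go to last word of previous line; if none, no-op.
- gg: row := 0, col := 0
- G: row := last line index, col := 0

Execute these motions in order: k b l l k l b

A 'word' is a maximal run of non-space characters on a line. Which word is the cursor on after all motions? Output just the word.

Answer: fire

Derivation:
After 1 (k): row=0 col=0 char='f'
After 2 (b): row=0 col=0 char='f'
After 3 (l): row=0 col=1 char='i'
After 4 (l): row=0 col=2 char='r'
After 5 (k): row=0 col=2 char='r'
After 6 (l): row=0 col=3 char='e'
After 7 (b): row=0 col=0 char='f'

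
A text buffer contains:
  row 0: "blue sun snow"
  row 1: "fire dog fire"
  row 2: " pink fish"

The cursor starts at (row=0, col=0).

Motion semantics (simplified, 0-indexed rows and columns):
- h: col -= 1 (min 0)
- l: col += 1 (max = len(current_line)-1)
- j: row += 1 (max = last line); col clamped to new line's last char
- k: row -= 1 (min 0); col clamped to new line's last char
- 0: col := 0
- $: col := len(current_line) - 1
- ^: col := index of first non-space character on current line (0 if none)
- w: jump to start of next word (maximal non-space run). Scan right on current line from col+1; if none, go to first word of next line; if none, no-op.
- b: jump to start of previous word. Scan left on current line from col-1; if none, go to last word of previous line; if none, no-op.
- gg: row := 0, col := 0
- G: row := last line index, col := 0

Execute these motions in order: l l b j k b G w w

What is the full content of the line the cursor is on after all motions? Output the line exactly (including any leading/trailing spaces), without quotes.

After 1 (l): row=0 col=1 char='l'
After 2 (l): row=0 col=2 char='u'
After 3 (b): row=0 col=0 char='b'
After 4 (j): row=1 col=0 char='f'
After 5 (k): row=0 col=0 char='b'
After 6 (b): row=0 col=0 char='b'
After 7 (G): row=2 col=0 char='_'
After 8 (w): row=2 col=1 char='p'
After 9 (w): row=2 col=6 char='f'

Answer:  pink fish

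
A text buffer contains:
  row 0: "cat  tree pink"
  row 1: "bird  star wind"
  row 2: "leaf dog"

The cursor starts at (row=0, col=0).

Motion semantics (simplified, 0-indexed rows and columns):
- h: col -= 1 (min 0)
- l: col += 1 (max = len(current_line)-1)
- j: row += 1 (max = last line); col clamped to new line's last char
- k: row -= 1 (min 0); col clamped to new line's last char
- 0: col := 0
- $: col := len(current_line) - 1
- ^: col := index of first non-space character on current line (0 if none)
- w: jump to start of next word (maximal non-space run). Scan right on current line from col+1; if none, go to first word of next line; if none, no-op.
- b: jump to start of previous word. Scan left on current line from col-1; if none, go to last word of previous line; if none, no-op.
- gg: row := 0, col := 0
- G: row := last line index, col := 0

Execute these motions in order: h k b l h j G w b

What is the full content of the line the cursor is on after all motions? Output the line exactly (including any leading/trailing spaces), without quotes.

After 1 (h): row=0 col=0 char='c'
After 2 (k): row=0 col=0 char='c'
After 3 (b): row=0 col=0 char='c'
After 4 (l): row=0 col=1 char='a'
After 5 (h): row=0 col=0 char='c'
After 6 (j): row=1 col=0 char='b'
After 7 (G): row=2 col=0 char='l'
After 8 (w): row=2 col=5 char='d'
After 9 (b): row=2 col=0 char='l'

Answer: leaf dog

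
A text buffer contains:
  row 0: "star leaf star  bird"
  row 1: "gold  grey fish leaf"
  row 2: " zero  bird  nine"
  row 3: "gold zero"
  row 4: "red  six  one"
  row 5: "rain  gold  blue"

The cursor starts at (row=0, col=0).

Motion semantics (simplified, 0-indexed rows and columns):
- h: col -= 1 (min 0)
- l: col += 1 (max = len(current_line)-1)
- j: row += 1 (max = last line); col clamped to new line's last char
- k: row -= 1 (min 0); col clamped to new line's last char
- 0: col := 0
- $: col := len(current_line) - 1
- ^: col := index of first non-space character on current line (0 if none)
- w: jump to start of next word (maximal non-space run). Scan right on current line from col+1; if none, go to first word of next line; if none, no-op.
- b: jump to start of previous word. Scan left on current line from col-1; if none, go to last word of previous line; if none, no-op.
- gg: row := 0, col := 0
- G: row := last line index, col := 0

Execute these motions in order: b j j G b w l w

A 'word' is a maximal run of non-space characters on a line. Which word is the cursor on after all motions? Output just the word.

Answer: gold

Derivation:
After 1 (b): row=0 col=0 char='s'
After 2 (j): row=1 col=0 char='g'
After 3 (j): row=2 col=0 char='_'
After 4 (G): row=5 col=0 char='r'
After 5 (b): row=4 col=10 char='o'
After 6 (w): row=5 col=0 char='r'
After 7 (l): row=5 col=1 char='a'
After 8 (w): row=5 col=6 char='g'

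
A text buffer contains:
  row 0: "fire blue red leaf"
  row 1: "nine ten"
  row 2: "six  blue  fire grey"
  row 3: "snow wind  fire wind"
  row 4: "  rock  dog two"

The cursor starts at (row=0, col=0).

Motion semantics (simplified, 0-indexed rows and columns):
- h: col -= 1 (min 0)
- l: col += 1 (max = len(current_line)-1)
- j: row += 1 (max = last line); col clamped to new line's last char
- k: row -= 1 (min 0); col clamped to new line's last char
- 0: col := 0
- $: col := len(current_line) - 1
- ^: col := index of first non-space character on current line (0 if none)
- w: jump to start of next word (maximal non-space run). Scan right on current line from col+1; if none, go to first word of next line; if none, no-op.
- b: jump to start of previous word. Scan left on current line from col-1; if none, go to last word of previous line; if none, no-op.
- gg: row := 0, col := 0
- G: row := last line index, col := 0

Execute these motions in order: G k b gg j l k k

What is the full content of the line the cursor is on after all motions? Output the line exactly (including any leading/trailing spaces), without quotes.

Answer: fire blue red leaf

Derivation:
After 1 (G): row=4 col=0 char='_'
After 2 (k): row=3 col=0 char='s'
After 3 (b): row=2 col=16 char='g'
After 4 (gg): row=0 col=0 char='f'
After 5 (j): row=1 col=0 char='n'
After 6 (l): row=1 col=1 char='i'
After 7 (k): row=0 col=1 char='i'
After 8 (k): row=0 col=1 char='i'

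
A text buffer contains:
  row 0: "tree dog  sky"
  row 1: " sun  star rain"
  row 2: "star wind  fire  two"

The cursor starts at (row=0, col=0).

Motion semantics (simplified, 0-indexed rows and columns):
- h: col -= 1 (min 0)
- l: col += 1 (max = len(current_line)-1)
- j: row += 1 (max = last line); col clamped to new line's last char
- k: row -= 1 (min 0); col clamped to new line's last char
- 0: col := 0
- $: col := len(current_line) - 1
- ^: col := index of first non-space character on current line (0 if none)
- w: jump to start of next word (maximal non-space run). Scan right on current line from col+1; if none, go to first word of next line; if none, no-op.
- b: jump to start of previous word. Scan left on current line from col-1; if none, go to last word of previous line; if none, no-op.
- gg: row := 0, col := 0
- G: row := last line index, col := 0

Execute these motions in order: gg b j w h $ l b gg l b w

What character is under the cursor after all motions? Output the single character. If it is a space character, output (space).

After 1 (gg): row=0 col=0 char='t'
After 2 (b): row=0 col=0 char='t'
After 3 (j): row=1 col=0 char='_'
After 4 (w): row=1 col=1 char='s'
After 5 (h): row=1 col=0 char='_'
After 6 ($): row=1 col=14 char='n'
After 7 (l): row=1 col=14 char='n'
After 8 (b): row=1 col=11 char='r'
After 9 (gg): row=0 col=0 char='t'
After 10 (l): row=0 col=1 char='r'
After 11 (b): row=0 col=0 char='t'
After 12 (w): row=0 col=5 char='d'

Answer: d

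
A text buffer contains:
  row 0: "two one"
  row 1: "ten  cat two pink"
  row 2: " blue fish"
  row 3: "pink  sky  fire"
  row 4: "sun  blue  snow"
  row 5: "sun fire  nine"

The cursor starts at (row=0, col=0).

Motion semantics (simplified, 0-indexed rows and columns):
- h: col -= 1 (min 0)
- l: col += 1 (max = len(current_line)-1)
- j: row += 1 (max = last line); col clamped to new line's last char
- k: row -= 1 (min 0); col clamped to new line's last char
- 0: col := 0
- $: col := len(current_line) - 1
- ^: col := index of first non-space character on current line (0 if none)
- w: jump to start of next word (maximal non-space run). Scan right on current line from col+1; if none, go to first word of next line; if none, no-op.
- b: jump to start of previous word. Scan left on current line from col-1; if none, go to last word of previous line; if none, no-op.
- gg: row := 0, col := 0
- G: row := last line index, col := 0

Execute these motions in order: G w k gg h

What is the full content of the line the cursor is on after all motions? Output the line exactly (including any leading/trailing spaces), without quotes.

After 1 (G): row=5 col=0 char='s'
After 2 (w): row=5 col=4 char='f'
After 3 (k): row=4 col=4 char='_'
After 4 (gg): row=0 col=0 char='t'
After 5 (h): row=0 col=0 char='t'

Answer: two one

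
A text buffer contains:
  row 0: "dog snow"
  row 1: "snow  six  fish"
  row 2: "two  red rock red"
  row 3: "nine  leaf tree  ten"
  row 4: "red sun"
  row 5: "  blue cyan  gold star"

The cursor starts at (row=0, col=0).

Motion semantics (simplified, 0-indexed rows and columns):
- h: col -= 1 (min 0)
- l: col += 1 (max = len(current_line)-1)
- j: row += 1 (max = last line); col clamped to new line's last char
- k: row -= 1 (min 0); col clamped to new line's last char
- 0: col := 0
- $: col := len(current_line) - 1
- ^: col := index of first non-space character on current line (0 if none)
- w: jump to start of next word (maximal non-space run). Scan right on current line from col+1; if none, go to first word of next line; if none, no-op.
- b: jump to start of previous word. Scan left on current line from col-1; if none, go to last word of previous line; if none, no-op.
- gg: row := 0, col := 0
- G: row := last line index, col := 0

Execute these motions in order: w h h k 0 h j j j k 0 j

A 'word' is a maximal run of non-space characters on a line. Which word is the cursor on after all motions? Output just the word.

Answer: nine

Derivation:
After 1 (w): row=0 col=4 char='s'
After 2 (h): row=0 col=3 char='_'
After 3 (h): row=0 col=2 char='g'
After 4 (k): row=0 col=2 char='g'
After 5 (0): row=0 col=0 char='d'
After 6 (h): row=0 col=0 char='d'
After 7 (j): row=1 col=0 char='s'
After 8 (j): row=2 col=0 char='t'
After 9 (j): row=3 col=0 char='n'
After 10 (k): row=2 col=0 char='t'
After 11 (0): row=2 col=0 char='t'
After 12 (j): row=3 col=0 char='n'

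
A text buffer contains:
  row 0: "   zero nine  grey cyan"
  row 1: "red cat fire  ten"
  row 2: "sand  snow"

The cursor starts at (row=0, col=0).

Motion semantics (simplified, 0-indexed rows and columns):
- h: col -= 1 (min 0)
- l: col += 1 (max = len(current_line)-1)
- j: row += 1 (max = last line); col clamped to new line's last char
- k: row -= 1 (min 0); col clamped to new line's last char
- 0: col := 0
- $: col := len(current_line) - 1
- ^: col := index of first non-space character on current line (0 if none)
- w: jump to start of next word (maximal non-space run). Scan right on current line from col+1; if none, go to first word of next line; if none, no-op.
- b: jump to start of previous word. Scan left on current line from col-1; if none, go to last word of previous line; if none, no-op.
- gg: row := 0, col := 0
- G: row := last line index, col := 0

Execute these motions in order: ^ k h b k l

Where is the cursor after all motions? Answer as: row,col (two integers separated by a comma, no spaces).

Answer: 0,3

Derivation:
After 1 (^): row=0 col=3 char='z'
After 2 (k): row=0 col=3 char='z'
After 3 (h): row=0 col=2 char='_'
After 4 (b): row=0 col=2 char='_'
After 5 (k): row=0 col=2 char='_'
After 6 (l): row=0 col=3 char='z'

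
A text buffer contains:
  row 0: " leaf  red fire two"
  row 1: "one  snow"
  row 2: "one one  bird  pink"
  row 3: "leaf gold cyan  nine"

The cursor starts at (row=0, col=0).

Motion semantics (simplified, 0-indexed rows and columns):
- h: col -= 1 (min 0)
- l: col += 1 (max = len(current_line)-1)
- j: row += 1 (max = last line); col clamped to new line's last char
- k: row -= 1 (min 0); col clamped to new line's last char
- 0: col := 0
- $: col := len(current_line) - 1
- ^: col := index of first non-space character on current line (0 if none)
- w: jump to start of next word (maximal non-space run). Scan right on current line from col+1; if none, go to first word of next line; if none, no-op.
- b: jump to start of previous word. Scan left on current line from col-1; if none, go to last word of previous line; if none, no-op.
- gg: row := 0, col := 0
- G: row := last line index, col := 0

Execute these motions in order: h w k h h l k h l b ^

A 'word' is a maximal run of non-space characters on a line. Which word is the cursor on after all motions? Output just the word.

After 1 (h): row=0 col=0 char='_'
After 2 (w): row=0 col=1 char='l'
After 3 (k): row=0 col=1 char='l'
After 4 (h): row=0 col=0 char='_'
After 5 (h): row=0 col=0 char='_'
After 6 (l): row=0 col=1 char='l'
After 7 (k): row=0 col=1 char='l'
After 8 (h): row=0 col=0 char='_'
After 9 (l): row=0 col=1 char='l'
After 10 (b): row=0 col=1 char='l'
After 11 (^): row=0 col=1 char='l'

Answer: leaf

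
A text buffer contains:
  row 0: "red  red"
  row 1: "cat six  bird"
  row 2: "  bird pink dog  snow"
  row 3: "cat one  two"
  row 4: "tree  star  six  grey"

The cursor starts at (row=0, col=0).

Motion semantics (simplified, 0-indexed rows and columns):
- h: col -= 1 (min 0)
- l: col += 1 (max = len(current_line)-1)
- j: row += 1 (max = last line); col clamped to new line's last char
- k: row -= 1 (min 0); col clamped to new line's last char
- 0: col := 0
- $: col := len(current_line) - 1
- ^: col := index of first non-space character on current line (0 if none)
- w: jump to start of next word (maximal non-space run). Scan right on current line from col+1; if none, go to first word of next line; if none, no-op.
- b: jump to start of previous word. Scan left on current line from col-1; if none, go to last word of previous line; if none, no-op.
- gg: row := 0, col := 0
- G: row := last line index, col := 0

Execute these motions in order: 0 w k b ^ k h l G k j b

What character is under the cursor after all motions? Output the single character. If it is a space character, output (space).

Answer: t

Derivation:
After 1 (0): row=0 col=0 char='r'
After 2 (w): row=0 col=5 char='r'
After 3 (k): row=0 col=5 char='r'
After 4 (b): row=0 col=0 char='r'
After 5 (^): row=0 col=0 char='r'
After 6 (k): row=0 col=0 char='r'
After 7 (h): row=0 col=0 char='r'
After 8 (l): row=0 col=1 char='e'
After 9 (G): row=4 col=0 char='t'
After 10 (k): row=3 col=0 char='c'
After 11 (j): row=4 col=0 char='t'
After 12 (b): row=3 col=9 char='t'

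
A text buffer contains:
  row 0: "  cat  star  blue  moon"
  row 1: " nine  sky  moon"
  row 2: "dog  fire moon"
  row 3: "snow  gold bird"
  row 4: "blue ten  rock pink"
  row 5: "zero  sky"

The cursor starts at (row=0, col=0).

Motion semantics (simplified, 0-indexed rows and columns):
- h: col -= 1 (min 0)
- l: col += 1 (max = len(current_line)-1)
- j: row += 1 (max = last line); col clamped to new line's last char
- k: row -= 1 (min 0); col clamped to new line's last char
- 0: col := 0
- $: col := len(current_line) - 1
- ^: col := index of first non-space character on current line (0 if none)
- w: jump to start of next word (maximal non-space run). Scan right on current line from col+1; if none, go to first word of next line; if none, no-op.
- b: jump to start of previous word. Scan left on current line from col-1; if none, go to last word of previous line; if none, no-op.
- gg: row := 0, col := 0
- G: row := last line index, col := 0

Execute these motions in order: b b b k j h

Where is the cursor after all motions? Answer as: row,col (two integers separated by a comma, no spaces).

After 1 (b): row=0 col=0 char='_'
After 2 (b): row=0 col=0 char='_'
After 3 (b): row=0 col=0 char='_'
After 4 (k): row=0 col=0 char='_'
After 5 (j): row=1 col=0 char='_'
After 6 (h): row=1 col=0 char='_'

Answer: 1,0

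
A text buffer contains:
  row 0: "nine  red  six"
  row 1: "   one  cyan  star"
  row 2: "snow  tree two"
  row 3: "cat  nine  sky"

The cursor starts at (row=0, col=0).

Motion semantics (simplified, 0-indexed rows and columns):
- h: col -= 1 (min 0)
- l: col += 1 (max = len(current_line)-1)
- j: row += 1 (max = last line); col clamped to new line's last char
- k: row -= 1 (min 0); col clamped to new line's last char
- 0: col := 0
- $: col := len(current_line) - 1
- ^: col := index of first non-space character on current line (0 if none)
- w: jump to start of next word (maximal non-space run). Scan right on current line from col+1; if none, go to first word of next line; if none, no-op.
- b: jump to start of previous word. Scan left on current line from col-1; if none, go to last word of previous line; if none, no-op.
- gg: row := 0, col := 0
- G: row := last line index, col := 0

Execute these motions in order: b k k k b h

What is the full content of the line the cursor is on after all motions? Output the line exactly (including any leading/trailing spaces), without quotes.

Answer: nine  red  six

Derivation:
After 1 (b): row=0 col=0 char='n'
After 2 (k): row=0 col=0 char='n'
After 3 (k): row=0 col=0 char='n'
After 4 (k): row=0 col=0 char='n'
After 5 (b): row=0 col=0 char='n'
After 6 (h): row=0 col=0 char='n'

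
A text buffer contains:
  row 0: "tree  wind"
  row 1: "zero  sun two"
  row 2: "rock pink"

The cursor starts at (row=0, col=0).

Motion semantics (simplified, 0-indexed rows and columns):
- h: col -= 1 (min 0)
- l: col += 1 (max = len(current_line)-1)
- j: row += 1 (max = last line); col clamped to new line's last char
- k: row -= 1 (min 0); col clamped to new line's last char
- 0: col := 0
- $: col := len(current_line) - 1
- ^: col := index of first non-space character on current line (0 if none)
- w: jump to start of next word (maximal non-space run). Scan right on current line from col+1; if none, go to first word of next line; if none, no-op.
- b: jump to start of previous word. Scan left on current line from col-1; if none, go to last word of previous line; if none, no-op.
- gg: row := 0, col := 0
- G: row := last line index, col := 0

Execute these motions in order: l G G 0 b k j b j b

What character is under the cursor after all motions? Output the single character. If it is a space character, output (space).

Answer: p

Derivation:
After 1 (l): row=0 col=1 char='r'
After 2 (G): row=2 col=0 char='r'
After 3 (G): row=2 col=0 char='r'
After 4 (0): row=2 col=0 char='r'
After 5 (b): row=1 col=10 char='t'
After 6 (k): row=0 col=9 char='d'
After 7 (j): row=1 col=9 char='_'
After 8 (b): row=1 col=6 char='s'
After 9 (j): row=2 col=6 char='i'
After 10 (b): row=2 col=5 char='p'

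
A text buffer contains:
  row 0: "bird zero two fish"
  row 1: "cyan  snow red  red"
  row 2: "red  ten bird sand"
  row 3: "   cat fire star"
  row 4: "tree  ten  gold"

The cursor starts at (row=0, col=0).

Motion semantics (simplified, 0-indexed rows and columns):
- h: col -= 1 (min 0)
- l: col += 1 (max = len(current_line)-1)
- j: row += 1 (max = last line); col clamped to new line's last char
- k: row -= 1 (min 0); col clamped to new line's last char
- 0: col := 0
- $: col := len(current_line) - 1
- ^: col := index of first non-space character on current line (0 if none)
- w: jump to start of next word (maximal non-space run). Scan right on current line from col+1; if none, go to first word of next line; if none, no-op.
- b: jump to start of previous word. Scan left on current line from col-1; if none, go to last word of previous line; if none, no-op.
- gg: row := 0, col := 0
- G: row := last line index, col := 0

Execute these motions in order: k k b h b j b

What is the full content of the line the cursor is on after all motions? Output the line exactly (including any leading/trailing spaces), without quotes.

After 1 (k): row=0 col=0 char='b'
After 2 (k): row=0 col=0 char='b'
After 3 (b): row=0 col=0 char='b'
After 4 (h): row=0 col=0 char='b'
After 5 (b): row=0 col=0 char='b'
After 6 (j): row=1 col=0 char='c'
After 7 (b): row=0 col=14 char='f'

Answer: bird zero two fish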